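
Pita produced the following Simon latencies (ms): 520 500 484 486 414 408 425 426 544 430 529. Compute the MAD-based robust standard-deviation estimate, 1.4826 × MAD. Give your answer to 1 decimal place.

Sorted: 408, 414, 425, 426, 430, 484, 486, 500, 520, 529, 544 → median = 484
|x − 484| sorted: 0, 2, 16, 36, 45, 54, 58, 59, 60, 70, 76 → MAD = 54
Robust SD ≈ 1.4826 × 54 = 80.060

80.1 ms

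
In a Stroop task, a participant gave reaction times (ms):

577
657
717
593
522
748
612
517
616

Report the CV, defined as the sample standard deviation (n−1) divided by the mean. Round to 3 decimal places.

0.128

n = 9, Σ = 5559, M = 617.6667
Σ(x−M)² = 49984.000; s = √(49984.000/8) = 79.0443
CV = 79.0443 / 617.6667 = 0.12797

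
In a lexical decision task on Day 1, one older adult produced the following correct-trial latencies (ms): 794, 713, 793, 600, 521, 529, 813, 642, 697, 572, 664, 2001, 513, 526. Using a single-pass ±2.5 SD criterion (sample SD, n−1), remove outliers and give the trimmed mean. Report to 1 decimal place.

n = 14, ΣRT = 10378, M = 741.286
Σ(x−M)² = 1856740.86; s = √(1856740.86/13) = 377.924
Cutoffs: 741.286 ± 2.5·377.924 → [-203.5, 1686.1]
Outside: 2001 → excluded.
Retained (n=13): Σ = 8377, mean = 8377/13 = 644.385

644.4 ms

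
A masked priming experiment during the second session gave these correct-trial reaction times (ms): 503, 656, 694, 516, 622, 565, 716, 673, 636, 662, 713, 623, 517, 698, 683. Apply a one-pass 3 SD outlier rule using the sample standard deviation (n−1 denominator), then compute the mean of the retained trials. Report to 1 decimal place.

631.8 ms

n = 15, ΣRT = 9477, M = 631.800
Σ(x−M)² = 75582.40; s = √(75582.40/14) = 73.476
Cutoffs: 631.800 ± 3·73.476 → [411.4, 852.2]
No RTs fall outside the cutoffs; all 15 retained. Mean = 9477/15 = 631.800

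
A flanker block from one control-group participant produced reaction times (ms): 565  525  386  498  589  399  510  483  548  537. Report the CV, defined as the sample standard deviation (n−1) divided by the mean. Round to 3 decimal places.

0.132

n = 10, Σ = 5040, M = 504.0000
Σ(x−M)² = 39874.000; s = √(39874.000/9) = 66.5616
CV = 66.5616 / 504.0000 = 0.13207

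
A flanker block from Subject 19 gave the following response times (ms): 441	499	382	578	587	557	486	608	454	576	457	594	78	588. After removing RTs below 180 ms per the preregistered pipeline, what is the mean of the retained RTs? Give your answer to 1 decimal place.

Excluded: 78
Retained (n=13): Σ = 6807
Mean = 6807/13 = 523.6154

523.6 ms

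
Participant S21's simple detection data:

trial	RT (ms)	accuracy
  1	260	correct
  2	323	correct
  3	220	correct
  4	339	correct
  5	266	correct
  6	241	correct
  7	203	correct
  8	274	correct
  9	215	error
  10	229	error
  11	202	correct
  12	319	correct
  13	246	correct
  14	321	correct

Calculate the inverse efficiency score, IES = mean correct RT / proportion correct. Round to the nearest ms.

312 ms

Correct trials (n=12): 260, 323, 220, 339, 266, 241, 203, 274, 202, 319, 246, 321
Mean correct RT = 3214/12 = 267.8333 ms
Proportion correct = 12/14
IES = 267.8333 / (12/14) = 312.472 ms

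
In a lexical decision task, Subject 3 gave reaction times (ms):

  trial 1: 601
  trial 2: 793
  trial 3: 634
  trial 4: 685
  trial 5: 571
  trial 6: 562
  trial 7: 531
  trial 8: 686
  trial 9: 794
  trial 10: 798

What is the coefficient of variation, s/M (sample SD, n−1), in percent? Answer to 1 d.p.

15.4%

n = 10, Σ = 6655, M = 665.5000
Σ(x−M)² = 94010.500; s = √(94010.500/9) = 102.2038
CV = 102.2038 / 665.5000 = 0.15357 = 15.357%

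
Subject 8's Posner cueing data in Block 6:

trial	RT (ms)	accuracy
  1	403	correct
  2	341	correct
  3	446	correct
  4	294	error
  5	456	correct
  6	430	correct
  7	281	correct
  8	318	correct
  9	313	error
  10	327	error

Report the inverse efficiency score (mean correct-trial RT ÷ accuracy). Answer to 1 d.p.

545.9 ms

Correct trials (n=7): 403, 341, 446, 456, 430, 281, 318
Mean correct RT = 2675/7 = 382.1429 ms
Proportion correct = 7/10
IES = 382.1429 / (7/10) = 545.918 ms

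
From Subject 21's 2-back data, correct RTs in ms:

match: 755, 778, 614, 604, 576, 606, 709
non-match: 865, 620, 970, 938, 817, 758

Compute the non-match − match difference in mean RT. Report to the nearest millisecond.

M(match) = 4642/7 = 663.143
M(non-match) = 4968/6 = 828.000
Difference = 828.000 − 663.143 = 164.857 ms

165 ms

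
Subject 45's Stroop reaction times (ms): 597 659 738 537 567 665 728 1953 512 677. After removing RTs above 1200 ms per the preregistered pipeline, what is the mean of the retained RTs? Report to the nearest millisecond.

Excluded: 1953
Retained (n=9): Σ = 5680
Mean = 5680/9 = 631.1111

631 ms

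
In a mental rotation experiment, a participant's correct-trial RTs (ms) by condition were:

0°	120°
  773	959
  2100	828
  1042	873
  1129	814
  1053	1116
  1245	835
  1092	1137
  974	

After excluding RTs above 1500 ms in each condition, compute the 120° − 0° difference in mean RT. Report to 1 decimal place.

-106.6 ms

0°: exclude 2100
M(0°) = 7308/7 = 1044.000
M(120°) = 6562/7 = 937.429
Difference = 937.429 − 1044.000 = -106.571 ms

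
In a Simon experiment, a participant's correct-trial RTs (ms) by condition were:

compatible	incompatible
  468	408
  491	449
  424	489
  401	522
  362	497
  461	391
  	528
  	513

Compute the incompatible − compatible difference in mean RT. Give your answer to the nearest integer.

40 ms

M(compatible) = 2607/6 = 434.500
M(incompatible) = 3797/8 = 474.625
Difference = 474.625 − 434.500 = 40.125 ms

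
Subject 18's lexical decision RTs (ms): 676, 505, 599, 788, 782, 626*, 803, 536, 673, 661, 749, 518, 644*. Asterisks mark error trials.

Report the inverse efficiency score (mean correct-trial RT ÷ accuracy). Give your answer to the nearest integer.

783 ms

Correct trials (n=11): 676, 505, 599, 788, 782, 803, 536, 673, 661, 749, 518
Mean correct RT = 7290/11 = 662.7273 ms
Proportion correct = 11/13
IES = 662.7273 / (11/13) = 783.223 ms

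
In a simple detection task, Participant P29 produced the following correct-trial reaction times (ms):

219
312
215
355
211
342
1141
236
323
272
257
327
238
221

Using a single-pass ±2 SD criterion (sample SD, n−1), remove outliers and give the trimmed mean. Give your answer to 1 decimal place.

271.4 ms

n = 14, ΣRT = 4669, M = 333.500
Σ(x−M)² = 736281.50; s = √(736281.50/13) = 237.985
Cutoffs: 333.500 ± 2·237.985 → [-142.5, 809.5]
Outside: 1141 → excluded.
Retained (n=13): Σ = 3528, mean = 3528/13 = 271.385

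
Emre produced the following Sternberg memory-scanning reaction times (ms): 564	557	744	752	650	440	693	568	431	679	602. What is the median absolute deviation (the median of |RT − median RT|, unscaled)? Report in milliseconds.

Sorted: 431, 440, 557, 564, 568, 602, 650, 679, 693, 744, 752 → median = 602
|x − 602|: 38, 45, 142, 150, 48, 162, 91, 34, 171, 77, 0
Sorted deviations: 0, 34, 38, 45, 48, 77, 91, 142, 150, 162, 171 → MAD = 77

77 ms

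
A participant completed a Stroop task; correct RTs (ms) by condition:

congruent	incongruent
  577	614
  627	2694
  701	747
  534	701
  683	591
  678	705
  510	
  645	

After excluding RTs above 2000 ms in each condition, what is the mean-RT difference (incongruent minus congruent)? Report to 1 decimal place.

incongruent: exclude 2694
M(congruent) = 4955/8 = 619.375
M(incongruent) = 3358/5 = 671.600
Difference = 671.600 − 619.375 = 52.225 ms

52.2 ms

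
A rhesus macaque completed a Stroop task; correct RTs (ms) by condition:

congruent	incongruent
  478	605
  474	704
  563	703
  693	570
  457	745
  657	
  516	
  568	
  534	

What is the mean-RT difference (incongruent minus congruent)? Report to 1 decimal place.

116.5 ms

M(congruent) = 4940/9 = 548.889
M(incongruent) = 3327/5 = 665.400
Difference = 665.400 − 548.889 = 116.511 ms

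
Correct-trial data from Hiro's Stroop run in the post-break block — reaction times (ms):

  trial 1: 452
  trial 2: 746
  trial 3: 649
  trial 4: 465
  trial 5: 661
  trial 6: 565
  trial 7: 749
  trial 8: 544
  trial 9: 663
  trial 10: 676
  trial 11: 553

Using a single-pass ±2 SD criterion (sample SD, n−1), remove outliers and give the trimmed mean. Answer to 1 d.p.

n = 11, ΣRT = 6723, M = 611.182
Σ(x−M)² = 104707.64; s = √(104707.64/10) = 102.327
Cutoffs: 611.182 ± 2·102.327 → [406.5, 815.8]
No RTs fall outside the cutoffs; all 11 retained. Mean = 6723/11 = 611.182

611.2 ms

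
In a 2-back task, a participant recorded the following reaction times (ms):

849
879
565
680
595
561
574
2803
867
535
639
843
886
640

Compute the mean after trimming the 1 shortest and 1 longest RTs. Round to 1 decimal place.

Sorted: 535, 561, 565, 574, 595, 639, 640, 680, 843, 849, 867, 879, 886, 2803
Drop lowest 1 (535) and highest 1 (2803)
Remaining (n=12): Σ = 8578, mean = 8578/12 = 714.833

714.8 ms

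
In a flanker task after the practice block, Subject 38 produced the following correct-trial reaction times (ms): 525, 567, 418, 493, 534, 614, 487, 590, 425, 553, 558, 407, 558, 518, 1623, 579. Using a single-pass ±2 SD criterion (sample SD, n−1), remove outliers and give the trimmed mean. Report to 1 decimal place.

n = 16, ΣRT = 9449, M = 590.562
Σ(x−M)² = 1194587.94; s = √(1194587.94/15) = 282.204
Cutoffs: 590.562 ± 2·282.204 → [26.2, 1155.0]
Outside: 1623 → excluded.
Retained (n=15): Σ = 7826, mean = 7826/15 = 521.733

521.7 ms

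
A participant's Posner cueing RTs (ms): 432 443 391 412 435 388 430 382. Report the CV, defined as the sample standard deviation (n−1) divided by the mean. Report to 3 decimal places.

0.058

n = 8, Σ = 3313, M = 414.1250
Σ(x−M)² = 4094.875; s = √(4094.875/7) = 24.1864
CV = 24.1864 / 414.1250 = 0.05840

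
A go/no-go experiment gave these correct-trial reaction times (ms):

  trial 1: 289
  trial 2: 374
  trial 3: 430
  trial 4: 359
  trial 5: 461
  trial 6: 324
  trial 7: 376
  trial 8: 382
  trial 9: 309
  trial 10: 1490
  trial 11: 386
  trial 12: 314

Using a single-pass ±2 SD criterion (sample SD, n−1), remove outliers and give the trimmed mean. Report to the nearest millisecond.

n = 12, ΣRT = 5494, M = 457.833
Σ(x−M)² = 1189811.67; s = √(1189811.67/11) = 328.884
Cutoffs: 457.833 ± 2·328.884 → [-199.9, 1115.6]
Outside: 1490 → excluded.
Retained (n=11): Σ = 4004, mean = 4004/11 = 364.000

364 ms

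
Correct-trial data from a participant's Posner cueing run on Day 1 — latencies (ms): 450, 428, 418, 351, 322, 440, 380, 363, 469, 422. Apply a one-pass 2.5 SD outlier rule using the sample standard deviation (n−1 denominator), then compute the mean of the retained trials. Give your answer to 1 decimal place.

404.3 ms

n = 10, ΣRT = 4043, M = 404.300
Σ(x−M)² = 20522.10; s = √(20522.10/9) = 47.752
Cutoffs: 404.300 ± 2.5·47.752 → [284.9, 523.7]
No RTs fall outside the cutoffs; all 10 retained. Mean = 4043/10 = 404.300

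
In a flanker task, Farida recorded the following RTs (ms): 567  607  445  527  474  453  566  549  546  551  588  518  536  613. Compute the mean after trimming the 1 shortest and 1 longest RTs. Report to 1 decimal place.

Sorted: 445, 453, 474, 518, 527, 536, 546, 549, 551, 566, 567, 588, 607, 613
Drop lowest 1 (445) and highest 1 (613)
Remaining (n=12): Σ = 6482, mean = 6482/12 = 540.167

540.2 ms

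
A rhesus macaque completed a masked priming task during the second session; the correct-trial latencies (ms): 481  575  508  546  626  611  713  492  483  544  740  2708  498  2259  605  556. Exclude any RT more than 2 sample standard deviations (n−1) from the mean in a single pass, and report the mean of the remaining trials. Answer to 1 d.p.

569.9 ms

n = 16, ΣRT = 12945, M = 809.062
Σ(x−M)² = 6596816.94; s = √(6596816.94/15) = 663.165
Cutoffs: 809.062 ± 2·663.165 → [-517.3, 2135.4]
Outside: 2259, 2708 → excluded.
Retained (n=14): Σ = 7978, mean = 7978/14 = 569.857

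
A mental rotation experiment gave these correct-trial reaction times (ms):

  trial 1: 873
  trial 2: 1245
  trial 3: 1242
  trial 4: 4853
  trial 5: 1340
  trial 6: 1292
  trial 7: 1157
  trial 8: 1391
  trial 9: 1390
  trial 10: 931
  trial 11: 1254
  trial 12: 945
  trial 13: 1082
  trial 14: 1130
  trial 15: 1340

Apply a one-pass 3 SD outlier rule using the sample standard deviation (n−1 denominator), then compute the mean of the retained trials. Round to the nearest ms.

1187 ms

n = 15, ΣRT = 21465, M = 1431.000
Σ(x−M)² = 12935932.00; s = √(12935932.00/14) = 961.247
Cutoffs: 1431.000 ± 3·961.247 → [-1452.7, 4314.7]
Outside: 4853 → excluded.
Retained (n=14): Σ = 16612, mean = 16612/14 = 1186.571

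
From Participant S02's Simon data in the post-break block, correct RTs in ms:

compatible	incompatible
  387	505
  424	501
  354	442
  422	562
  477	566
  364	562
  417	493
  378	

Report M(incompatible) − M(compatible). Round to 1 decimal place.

115.8 ms

M(compatible) = 3223/8 = 402.875
M(incompatible) = 3631/7 = 518.714
Difference = 518.714 − 402.875 = 115.839 ms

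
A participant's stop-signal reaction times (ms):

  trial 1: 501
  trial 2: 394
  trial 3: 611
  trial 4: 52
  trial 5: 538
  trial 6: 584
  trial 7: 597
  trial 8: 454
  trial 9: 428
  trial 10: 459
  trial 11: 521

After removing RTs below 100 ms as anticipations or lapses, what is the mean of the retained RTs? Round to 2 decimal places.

508.70 ms

Excluded: 52
Retained (n=10): Σ = 5087
Mean = 5087/10 = 508.7000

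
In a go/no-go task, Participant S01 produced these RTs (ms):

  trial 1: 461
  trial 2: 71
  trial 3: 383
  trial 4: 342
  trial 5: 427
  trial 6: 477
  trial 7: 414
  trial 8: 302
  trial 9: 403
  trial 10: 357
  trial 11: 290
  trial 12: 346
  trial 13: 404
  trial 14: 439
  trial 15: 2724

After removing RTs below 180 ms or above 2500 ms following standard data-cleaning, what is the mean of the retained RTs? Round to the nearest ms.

Excluded: 71, 2724
Retained (n=13): Σ = 5045
Mean = 5045/13 = 388.0769

388 ms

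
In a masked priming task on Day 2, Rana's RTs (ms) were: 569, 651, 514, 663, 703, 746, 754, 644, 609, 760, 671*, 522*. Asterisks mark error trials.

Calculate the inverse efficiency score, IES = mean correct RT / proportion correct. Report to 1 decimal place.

Correct trials (n=10): 569, 651, 514, 663, 703, 746, 754, 644, 609, 760
Mean correct RT = 6613/10 = 661.3000 ms
Proportion correct = 10/12
IES = 661.3000 / (10/12) = 793.560 ms

793.6 ms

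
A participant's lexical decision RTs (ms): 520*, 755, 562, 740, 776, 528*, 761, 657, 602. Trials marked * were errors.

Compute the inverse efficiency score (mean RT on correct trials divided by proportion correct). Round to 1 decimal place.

891.4 ms

Correct trials (n=7): 755, 562, 740, 776, 761, 657, 602
Mean correct RT = 4853/7 = 693.2857 ms
Proportion correct = 7/9
IES = 693.2857 / (7/9) = 891.367 ms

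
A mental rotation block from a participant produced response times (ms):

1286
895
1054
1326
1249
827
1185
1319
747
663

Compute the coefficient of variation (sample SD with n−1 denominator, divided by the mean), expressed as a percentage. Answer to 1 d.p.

24.0%

n = 10, Σ = 10551, M = 1055.1000
Σ(x−M)² = 577146.900; s = √(577146.900/9) = 253.2339
CV = 253.2339 / 1055.1000 = 0.24001 = 24.001%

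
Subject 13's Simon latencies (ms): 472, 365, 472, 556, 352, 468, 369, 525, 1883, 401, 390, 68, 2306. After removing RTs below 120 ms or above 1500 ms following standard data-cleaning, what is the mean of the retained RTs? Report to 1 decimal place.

437.0 ms

Excluded: 68, 1883, 2306
Retained (n=10): Σ = 4370
Mean = 4370/10 = 437.0000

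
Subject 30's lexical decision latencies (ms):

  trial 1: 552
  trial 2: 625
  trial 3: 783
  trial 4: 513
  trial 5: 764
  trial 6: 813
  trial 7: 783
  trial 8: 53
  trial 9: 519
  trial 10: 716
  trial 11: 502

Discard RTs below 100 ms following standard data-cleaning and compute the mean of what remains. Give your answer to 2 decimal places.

657.00 ms

Excluded: 53
Retained (n=10): Σ = 6570
Mean = 6570/10 = 657.0000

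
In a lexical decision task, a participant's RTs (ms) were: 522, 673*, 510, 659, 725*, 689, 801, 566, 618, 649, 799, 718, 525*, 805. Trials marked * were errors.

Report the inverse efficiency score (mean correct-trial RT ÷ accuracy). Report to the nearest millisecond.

Correct trials (n=11): 522, 510, 659, 689, 801, 566, 618, 649, 799, 718, 805
Mean correct RT = 7336/11 = 666.9091 ms
Proportion correct = 11/14
IES = 666.9091 / (11/14) = 848.793 ms

849 ms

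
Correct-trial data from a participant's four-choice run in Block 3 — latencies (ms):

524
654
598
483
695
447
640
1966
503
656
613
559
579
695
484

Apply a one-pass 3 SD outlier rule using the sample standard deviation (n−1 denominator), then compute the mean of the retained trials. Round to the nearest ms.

n = 15, ΣRT = 10096, M = 673.067
Σ(x−M)² = 1879610.93; s = √(1879610.93/14) = 366.412
Cutoffs: 673.067 ± 3·366.412 → [-426.2, 1772.3]
Outside: 1966 → excluded.
Retained (n=14): Σ = 8130, mean = 8130/14 = 580.714

581 ms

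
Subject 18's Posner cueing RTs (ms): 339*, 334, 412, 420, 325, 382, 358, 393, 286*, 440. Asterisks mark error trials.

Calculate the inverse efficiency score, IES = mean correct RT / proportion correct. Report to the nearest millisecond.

Correct trials (n=8): 334, 412, 420, 325, 382, 358, 393, 440
Mean correct RT = 3064/8 = 383.0000 ms
Proportion correct = 8/10
IES = 383.0000 / (8/10) = 478.750 ms

479 ms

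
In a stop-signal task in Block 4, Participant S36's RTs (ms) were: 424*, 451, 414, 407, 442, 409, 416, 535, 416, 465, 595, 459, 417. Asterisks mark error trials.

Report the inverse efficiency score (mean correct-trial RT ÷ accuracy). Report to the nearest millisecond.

490 ms

Correct trials (n=12): 451, 414, 407, 442, 409, 416, 535, 416, 465, 595, 459, 417
Mean correct RT = 5426/12 = 452.1667 ms
Proportion correct = 12/13
IES = 452.1667 / (12/13) = 489.847 ms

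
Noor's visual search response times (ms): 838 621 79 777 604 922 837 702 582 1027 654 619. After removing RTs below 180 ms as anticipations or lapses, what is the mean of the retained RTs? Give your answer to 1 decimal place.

Excluded: 79
Retained (n=11): Σ = 8183
Mean = 8183/11 = 743.9091

743.9 ms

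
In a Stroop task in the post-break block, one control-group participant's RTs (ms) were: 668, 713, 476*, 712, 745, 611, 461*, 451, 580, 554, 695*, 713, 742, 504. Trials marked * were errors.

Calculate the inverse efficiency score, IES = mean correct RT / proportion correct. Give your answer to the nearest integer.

Correct trials (n=11): 668, 713, 712, 745, 611, 451, 580, 554, 713, 742, 504
Mean correct RT = 6993/11 = 635.7273 ms
Proportion correct = 11/14
IES = 635.7273 / (11/14) = 809.107 ms

809 ms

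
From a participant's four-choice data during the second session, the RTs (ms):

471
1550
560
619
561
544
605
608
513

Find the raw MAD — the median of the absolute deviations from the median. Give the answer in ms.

Sorted: 471, 513, 544, 560, 561, 605, 608, 619, 1550 → median = 561
|x − 561|: 90, 989, 1, 58, 0, 17, 44, 47, 48
Sorted deviations: 0, 1, 17, 44, 47, 48, 58, 90, 989 → MAD = 47

47 ms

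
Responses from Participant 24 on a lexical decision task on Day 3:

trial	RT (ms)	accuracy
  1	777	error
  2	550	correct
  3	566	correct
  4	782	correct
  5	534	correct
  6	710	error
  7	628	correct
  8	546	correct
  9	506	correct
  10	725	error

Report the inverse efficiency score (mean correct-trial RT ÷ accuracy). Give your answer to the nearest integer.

839 ms

Correct trials (n=7): 550, 566, 782, 534, 628, 546, 506
Mean correct RT = 4112/7 = 587.4286 ms
Proportion correct = 7/10
IES = 587.4286 / (7/10) = 839.184 ms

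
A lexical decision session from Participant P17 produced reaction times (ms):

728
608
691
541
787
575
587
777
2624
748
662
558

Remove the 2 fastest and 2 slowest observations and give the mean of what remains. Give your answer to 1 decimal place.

Sorted: 541, 558, 575, 587, 608, 662, 691, 728, 748, 777, 787, 2624
Drop lowest 2 (541, 558) and highest 2 (787, 2624)
Remaining (n=8): Σ = 5376, mean = 5376/8 = 672.000

672.0 ms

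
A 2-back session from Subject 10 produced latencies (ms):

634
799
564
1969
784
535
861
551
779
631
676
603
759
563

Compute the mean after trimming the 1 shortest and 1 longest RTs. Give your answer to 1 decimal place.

Sorted: 535, 551, 563, 564, 603, 631, 634, 676, 759, 779, 784, 799, 861, 1969
Drop lowest 1 (535) and highest 1 (1969)
Remaining (n=12): Σ = 8204, mean = 8204/12 = 683.667

683.7 ms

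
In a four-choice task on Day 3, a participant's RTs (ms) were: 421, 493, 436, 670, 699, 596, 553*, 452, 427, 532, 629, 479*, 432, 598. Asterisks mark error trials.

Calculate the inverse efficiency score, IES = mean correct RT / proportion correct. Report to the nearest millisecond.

621 ms

Correct trials (n=12): 421, 493, 436, 670, 699, 596, 452, 427, 532, 629, 432, 598
Mean correct RT = 6385/12 = 532.0833 ms
Proportion correct = 12/14
IES = 532.0833 / (12/14) = 620.764 ms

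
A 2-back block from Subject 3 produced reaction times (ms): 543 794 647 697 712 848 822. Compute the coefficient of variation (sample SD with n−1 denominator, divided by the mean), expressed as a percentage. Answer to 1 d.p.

n = 7, Σ = 5063, M = 723.2857
Σ(x−M)² = 69439.429; s = √(69439.429/6) = 107.5790
CV = 107.5790 / 723.2857 = 0.14874 = 14.874%

14.9%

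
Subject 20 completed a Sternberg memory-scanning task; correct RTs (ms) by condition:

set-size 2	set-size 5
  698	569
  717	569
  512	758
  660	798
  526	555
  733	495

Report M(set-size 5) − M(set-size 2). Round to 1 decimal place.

-17.0 ms

M(set-size 2) = 3846/6 = 641.000
M(set-size 5) = 3744/6 = 624.000
Difference = 624.000 − 641.000 = -17.000 ms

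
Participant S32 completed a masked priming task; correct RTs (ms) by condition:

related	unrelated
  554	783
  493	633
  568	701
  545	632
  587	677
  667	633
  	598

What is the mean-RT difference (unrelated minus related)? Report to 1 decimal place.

96.3 ms

M(related) = 3414/6 = 569.000
M(unrelated) = 4657/7 = 665.286
Difference = 665.286 − 569.000 = 96.286 ms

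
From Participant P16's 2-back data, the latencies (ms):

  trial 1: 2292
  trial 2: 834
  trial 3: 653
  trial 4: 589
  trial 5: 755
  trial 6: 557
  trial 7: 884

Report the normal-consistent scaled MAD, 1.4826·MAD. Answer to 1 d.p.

Sorted: 557, 589, 653, 755, 834, 884, 2292 → median = 755
|x − 755| sorted: 0, 79, 102, 129, 166, 198, 1537 → MAD = 129
Robust SD ≈ 1.4826 × 129 = 191.255

191.3 ms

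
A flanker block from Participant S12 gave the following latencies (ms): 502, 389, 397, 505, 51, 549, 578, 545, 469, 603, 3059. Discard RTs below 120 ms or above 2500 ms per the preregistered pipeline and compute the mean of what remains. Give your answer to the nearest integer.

504 ms

Excluded: 51, 3059
Retained (n=9): Σ = 4537
Mean = 4537/9 = 504.1111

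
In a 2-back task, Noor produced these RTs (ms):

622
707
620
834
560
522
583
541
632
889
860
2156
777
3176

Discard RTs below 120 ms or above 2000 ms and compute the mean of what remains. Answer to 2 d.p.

Excluded: 2156, 3176
Retained (n=12): Σ = 8147
Mean = 8147/12 = 678.9167

678.92 ms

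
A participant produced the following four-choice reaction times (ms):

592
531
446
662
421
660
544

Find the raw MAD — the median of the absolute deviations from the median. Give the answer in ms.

Sorted: 421, 446, 531, 544, 592, 660, 662 → median = 544
|x − 544|: 48, 13, 98, 118, 123, 116, 0
Sorted deviations: 0, 13, 48, 98, 116, 118, 123 → MAD = 98

98 ms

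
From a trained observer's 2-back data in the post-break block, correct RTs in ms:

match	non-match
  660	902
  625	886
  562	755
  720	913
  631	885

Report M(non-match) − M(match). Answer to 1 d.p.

228.6 ms

M(match) = 3198/5 = 639.600
M(non-match) = 4341/5 = 868.200
Difference = 868.200 − 639.600 = 228.600 ms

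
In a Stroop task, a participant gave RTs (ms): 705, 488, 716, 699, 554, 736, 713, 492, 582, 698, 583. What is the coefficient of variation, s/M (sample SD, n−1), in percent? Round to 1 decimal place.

15.0%

n = 11, Σ = 6966, M = 633.2727
Σ(x−M)² = 89910.182; s = √(89910.182/10) = 94.8210
CV = 94.8210 / 633.2727 = 0.14973 = 14.973%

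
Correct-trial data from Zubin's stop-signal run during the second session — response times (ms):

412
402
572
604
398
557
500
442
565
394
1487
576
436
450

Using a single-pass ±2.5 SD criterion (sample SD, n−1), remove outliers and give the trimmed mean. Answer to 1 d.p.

485.2 ms

n = 14, ΣRT = 7795, M = 556.786
Σ(x−M)² = 1007222.36; s = √(1007222.36/13) = 278.350
Cutoffs: 556.786 ± 2.5·278.350 → [-139.1, 1252.7]
Outside: 1487 → excluded.
Retained (n=13): Σ = 6308, mean = 6308/13 = 485.231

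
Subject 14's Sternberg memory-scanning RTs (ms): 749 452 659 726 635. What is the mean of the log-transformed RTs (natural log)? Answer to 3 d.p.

6.453

ln(RT): 6.6187, 6.1137, 6.4907, 6.5876, 6.4536
Σ ln(RT) = 32.2643
Mean = 32.2643/5 = 6.45286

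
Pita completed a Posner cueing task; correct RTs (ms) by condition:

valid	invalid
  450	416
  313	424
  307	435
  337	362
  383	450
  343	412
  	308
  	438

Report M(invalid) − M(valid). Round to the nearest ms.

M(valid) = 2133/6 = 355.500
M(invalid) = 3245/8 = 405.625
Difference = 405.625 − 355.500 = 50.125 ms

50 ms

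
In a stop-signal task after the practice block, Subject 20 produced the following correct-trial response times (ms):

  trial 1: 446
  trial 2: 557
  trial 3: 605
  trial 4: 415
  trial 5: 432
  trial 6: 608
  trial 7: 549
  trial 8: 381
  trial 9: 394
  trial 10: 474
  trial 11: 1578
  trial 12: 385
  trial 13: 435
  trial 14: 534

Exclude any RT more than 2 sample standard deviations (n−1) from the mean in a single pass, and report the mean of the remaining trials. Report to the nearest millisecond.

478 ms

n = 14, ΣRT = 7793, M = 556.643
Σ(x−M)² = 1204949.21; s = √(1204949.21/13) = 304.448
Cutoffs: 556.643 ± 2·304.448 → [-52.3, 1165.5]
Outside: 1578 → excluded.
Retained (n=13): Σ = 6215, mean = 6215/13 = 478.077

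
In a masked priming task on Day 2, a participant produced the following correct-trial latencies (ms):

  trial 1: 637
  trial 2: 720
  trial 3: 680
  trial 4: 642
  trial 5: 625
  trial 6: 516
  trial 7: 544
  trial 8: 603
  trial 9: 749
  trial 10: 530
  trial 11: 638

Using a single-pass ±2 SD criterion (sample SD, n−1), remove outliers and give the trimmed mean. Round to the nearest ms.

626 ms

n = 11, ΣRT = 6884, M = 625.818
Σ(x−M)² = 55971.64; s = √(55971.64/10) = 74.814
Cutoffs: 625.818 ± 2·74.814 → [476.2, 775.4]
No RTs fall outside the cutoffs; all 11 retained. Mean = 6884/11 = 625.818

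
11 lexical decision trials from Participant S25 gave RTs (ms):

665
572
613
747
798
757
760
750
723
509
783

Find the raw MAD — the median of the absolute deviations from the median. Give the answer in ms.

Sorted: 509, 572, 613, 665, 723, 747, 750, 757, 760, 783, 798 → median = 747
|x − 747|: 82, 175, 134, 0, 51, 10, 13, 3, 24, 238, 36
Sorted deviations: 0, 3, 10, 13, 24, 36, 51, 82, 134, 175, 238 → MAD = 36

36 ms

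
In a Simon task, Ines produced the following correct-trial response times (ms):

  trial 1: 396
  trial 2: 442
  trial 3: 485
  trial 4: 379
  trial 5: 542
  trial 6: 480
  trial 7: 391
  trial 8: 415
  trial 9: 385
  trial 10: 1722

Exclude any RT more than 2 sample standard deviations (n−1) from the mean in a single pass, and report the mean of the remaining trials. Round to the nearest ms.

n = 10, ΣRT = 5637, M = 563.700
Σ(x−M)² = 1516248.10; s = √(1516248.10/9) = 410.453
Cutoffs: 563.700 ± 2·410.453 → [-257.2, 1384.6]
Outside: 1722 → excluded.
Retained (n=9): Σ = 3915, mean = 3915/9 = 435.000

435 ms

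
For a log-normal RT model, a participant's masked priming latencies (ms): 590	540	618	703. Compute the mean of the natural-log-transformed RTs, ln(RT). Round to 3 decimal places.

6.413

ln(RT): 6.3801, 6.2916, 6.4265, 6.5554
Σ ln(RT) = 25.6535
Mean = 25.6535/4 = 6.41338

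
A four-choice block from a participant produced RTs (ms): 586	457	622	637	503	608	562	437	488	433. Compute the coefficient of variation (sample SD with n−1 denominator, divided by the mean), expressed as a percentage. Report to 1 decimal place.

14.8%

n = 10, Σ = 5333, M = 533.3000
Σ(x−M)² = 55928.100; s = √(55928.100/9) = 78.8304
CV = 78.8304 / 533.3000 = 0.14782 = 14.782%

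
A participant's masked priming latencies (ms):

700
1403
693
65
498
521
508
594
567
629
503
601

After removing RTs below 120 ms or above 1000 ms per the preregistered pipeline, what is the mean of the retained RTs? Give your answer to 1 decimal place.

Excluded: 65, 1403
Retained (n=10): Σ = 5814
Mean = 5814/10 = 581.4000

581.4 ms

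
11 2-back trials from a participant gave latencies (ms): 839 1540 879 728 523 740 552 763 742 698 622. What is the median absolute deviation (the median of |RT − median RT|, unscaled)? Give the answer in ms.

99 ms

Sorted: 523, 552, 622, 698, 728, 740, 742, 763, 839, 879, 1540 → median = 740
|x − 740|: 99, 800, 139, 12, 217, 0, 188, 23, 2, 42, 118
Sorted deviations: 0, 2, 12, 23, 42, 99, 118, 139, 188, 217, 800 → MAD = 99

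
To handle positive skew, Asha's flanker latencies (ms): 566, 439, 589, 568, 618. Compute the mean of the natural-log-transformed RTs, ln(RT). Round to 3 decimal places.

ln(RT): 6.3386, 6.0845, 6.3784, 6.3421, 6.4265
Σ ln(RT) = 31.5701
Mean = 31.5701/5 = 6.31403

6.314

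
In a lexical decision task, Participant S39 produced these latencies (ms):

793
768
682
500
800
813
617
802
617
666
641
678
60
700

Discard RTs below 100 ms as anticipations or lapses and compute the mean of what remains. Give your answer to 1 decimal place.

698.2 ms

Excluded: 60
Retained (n=13): Σ = 9077
Mean = 9077/13 = 698.2308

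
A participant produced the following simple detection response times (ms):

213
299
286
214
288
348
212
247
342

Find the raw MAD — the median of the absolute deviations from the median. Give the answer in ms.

Sorted: 212, 213, 214, 247, 286, 288, 299, 342, 348 → median = 286
|x − 286|: 73, 13, 0, 72, 2, 62, 74, 39, 56
Sorted deviations: 0, 2, 13, 39, 56, 62, 72, 73, 74 → MAD = 56

56 ms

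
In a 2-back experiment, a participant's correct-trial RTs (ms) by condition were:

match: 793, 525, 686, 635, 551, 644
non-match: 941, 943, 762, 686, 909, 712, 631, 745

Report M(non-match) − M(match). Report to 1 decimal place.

152.1 ms

M(match) = 3834/6 = 639.000
M(non-match) = 6329/8 = 791.125
Difference = 791.125 − 639.000 = 152.125 ms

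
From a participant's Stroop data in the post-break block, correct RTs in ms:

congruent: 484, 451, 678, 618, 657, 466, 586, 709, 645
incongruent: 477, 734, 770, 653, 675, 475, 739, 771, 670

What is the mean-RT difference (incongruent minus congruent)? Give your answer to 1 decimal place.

M(congruent) = 5294/9 = 588.222
M(incongruent) = 5964/9 = 662.667
Difference = 662.667 − 588.222 = 74.444 ms

74.4 ms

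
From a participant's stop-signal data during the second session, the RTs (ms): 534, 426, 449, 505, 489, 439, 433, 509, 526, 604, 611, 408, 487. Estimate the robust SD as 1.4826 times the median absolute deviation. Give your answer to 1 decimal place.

Sorted: 408, 426, 433, 439, 449, 487, 489, 505, 509, 526, 534, 604, 611 → median = 489
|x − 489| sorted: 0, 2, 16, 20, 37, 40, 45, 50, 56, 63, 81, 115, 122 → MAD = 45
Robust SD ≈ 1.4826 × 45 = 66.717

66.7 ms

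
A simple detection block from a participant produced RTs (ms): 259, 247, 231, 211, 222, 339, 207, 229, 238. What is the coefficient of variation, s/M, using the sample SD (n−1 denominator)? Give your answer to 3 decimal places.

n = 9, Σ = 2183, M = 242.5556
Σ(x−M)² = 12612.222; s = √(12612.222/8) = 39.7055
CV = 39.7055 / 242.5556 = 0.16370

0.164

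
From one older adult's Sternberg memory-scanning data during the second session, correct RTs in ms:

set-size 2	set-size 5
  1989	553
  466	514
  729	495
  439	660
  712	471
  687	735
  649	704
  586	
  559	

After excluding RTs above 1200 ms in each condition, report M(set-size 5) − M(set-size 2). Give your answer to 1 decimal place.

set-size 2: exclude 1989
M(set-size 2) = 4827/8 = 603.375
M(set-size 5) = 4132/7 = 590.286
Difference = 590.286 − 603.375 = -13.089 ms

-13.1 ms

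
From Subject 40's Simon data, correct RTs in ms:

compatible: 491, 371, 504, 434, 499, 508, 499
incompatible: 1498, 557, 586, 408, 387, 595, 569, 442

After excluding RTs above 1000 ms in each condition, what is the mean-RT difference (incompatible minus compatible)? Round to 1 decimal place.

incompatible: exclude 1498
M(compatible) = 3306/7 = 472.286
M(incompatible) = 3544/7 = 506.286
Difference = 506.286 − 472.286 = 34.000 ms

34.0 ms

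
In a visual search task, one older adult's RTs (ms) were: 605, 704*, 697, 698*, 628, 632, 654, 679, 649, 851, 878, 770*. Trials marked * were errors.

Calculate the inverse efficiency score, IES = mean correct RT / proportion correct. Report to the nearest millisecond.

Correct trials (n=9): 605, 697, 628, 632, 654, 679, 649, 851, 878
Mean correct RT = 6273/9 = 697.0000 ms
Proportion correct = 9/12
IES = 697.0000 / (9/12) = 929.333 ms

929 ms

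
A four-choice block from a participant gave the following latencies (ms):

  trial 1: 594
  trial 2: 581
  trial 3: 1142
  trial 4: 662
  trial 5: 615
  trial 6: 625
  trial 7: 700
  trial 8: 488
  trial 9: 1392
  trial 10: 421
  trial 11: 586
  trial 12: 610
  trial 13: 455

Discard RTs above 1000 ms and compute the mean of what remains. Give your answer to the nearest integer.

576 ms

Excluded: 1142, 1392
Retained (n=11): Σ = 6337
Mean = 6337/11 = 576.0909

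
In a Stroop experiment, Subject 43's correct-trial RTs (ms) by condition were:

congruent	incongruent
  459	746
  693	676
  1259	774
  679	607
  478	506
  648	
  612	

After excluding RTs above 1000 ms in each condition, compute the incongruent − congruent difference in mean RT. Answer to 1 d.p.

67.0 ms

congruent: exclude 1259
M(congruent) = 3569/6 = 594.833
M(incongruent) = 3309/5 = 661.800
Difference = 661.800 − 594.833 = 66.967 ms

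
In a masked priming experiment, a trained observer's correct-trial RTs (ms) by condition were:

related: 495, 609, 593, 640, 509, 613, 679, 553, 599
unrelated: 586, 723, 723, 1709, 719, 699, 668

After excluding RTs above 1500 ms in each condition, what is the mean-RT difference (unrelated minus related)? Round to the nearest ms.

99 ms

unrelated: exclude 1709
M(related) = 5290/9 = 587.778
M(unrelated) = 4118/6 = 686.333
Difference = 686.333 − 587.778 = 98.556 ms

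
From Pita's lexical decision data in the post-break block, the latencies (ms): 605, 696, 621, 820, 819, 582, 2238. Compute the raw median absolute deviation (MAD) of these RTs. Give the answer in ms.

Sorted: 582, 605, 621, 696, 819, 820, 2238 → median = 696
|x − 696|: 91, 0, 75, 124, 123, 114, 1542
Sorted deviations: 0, 75, 91, 114, 123, 124, 1542 → MAD = 114

114 ms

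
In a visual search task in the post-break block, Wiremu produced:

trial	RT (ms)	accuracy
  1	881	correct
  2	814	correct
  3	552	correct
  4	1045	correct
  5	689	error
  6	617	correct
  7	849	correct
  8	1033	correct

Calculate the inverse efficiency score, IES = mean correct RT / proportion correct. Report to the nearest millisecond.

Correct trials (n=7): 881, 814, 552, 1045, 617, 849, 1033
Mean correct RT = 5791/7 = 827.2857 ms
Proportion correct = 7/8
IES = 827.2857 / (7/8) = 945.469 ms

945 ms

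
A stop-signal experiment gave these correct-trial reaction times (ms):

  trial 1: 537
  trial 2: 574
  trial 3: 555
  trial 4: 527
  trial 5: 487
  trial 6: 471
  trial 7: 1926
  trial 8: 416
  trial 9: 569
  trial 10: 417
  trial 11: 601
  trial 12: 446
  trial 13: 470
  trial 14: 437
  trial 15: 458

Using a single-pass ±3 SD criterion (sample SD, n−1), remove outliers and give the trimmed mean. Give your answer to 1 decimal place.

497.5 ms

n = 15, ΣRT = 8891, M = 592.733
Σ(x−M)² = 1954548.93; s = √(1954548.93/14) = 373.645
Cutoffs: 592.733 ± 3·373.645 → [-528.2, 1713.7]
Outside: 1926 → excluded.
Retained (n=14): Σ = 6965, mean = 6965/14 = 497.500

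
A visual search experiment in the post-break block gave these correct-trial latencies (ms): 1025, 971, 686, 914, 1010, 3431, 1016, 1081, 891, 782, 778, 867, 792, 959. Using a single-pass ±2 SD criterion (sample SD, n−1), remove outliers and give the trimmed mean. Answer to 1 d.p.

905.5 ms

n = 14, ΣRT = 15203, M = 1085.929
Σ(x−M)² = 6092086.93; s = √(6092086.93/13) = 684.560
Cutoffs: 1085.929 ± 2·684.560 → [-283.2, 2455.0]
Outside: 3431 → excluded.
Retained (n=13): Σ = 11772, mean = 11772/13 = 905.538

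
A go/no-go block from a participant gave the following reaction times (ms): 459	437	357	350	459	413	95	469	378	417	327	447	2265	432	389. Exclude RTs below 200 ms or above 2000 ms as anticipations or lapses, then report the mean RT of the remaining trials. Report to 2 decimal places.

Excluded: 95, 2265
Retained (n=13): Σ = 5334
Mean = 5334/13 = 410.3077

410.31 ms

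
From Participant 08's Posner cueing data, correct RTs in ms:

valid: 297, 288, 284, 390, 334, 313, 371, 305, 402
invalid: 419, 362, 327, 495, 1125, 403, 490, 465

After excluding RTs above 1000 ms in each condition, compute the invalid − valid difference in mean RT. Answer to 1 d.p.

91.4 ms

invalid: exclude 1125
M(valid) = 2984/9 = 331.556
M(invalid) = 2961/7 = 423.000
Difference = 423.000 − 331.556 = 91.444 ms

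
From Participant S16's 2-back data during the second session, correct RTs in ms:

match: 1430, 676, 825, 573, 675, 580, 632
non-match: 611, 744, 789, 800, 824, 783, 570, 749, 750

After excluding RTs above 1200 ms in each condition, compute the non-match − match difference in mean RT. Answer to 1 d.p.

75.4 ms

match: exclude 1430
M(match) = 3961/6 = 660.167
M(non-match) = 6620/9 = 735.556
Difference = 735.556 − 660.167 = 75.389 ms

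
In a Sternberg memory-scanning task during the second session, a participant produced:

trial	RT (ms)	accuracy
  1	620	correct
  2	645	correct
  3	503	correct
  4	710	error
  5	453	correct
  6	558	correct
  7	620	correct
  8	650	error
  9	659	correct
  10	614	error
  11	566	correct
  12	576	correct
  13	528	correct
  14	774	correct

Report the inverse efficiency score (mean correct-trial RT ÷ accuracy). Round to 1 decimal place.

Correct trials (n=11): 620, 645, 503, 453, 558, 620, 659, 566, 576, 528, 774
Mean correct RT = 6502/11 = 591.0909 ms
Proportion correct = 11/14
IES = 591.0909 / (11/14) = 752.298 ms

752.3 ms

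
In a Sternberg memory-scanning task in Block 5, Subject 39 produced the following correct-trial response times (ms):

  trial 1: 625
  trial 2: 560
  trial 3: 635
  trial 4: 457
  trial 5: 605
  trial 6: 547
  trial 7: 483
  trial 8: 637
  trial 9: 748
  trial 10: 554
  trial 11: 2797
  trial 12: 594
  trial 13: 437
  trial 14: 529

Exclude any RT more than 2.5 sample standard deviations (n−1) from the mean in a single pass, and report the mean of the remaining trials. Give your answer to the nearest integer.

n = 14, ΣRT = 10208, M = 729.143
Σ(x−M)² = 4690775.71; s = √(4690775.71/13) = 600.690
Cutoffs: 729.143 ± 2.5·600.690 → [-772.6, 2230.9]
Outside: 2797 → excluded.
Retained (n=13): Σ = 7411, mean = 7411/13 = 570.077

570 ms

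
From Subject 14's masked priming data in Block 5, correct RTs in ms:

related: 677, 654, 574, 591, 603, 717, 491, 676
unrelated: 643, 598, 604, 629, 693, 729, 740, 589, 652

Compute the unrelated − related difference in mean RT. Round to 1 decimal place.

30.1 ms

M(related) = 4983/8 = 622.875
M(unrelated) = 5877/9 = 653.000
Difference = 653.000 − 622.875 = 30.125 ms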